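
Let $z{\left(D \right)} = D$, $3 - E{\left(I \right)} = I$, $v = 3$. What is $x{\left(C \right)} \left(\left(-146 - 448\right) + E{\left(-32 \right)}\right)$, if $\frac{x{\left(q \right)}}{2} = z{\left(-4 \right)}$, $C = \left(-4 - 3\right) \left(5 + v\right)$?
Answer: $4472$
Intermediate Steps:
$E{\left(I \right)} = 3 - I$
$C = -56$ ($C = \left(-4 - 3\right) \left(5 + 3\right) = \left(-7\right) 8 = -56$)
$x{\left(q \right)} = -8$ ($x{\left(q \right)} = 2 \left(-4\right) = -8$)
$x{\left(C \right)} \left(\left(-146 - 448\right) + E{\left(-32 \right)}\right) = - 8 \left(\left(-146 - 448\right) + \left(3 - -32\right)\right) = - 8 \left(-594 + \left(3 + 32\right)\right) = - 8 \left(-594 + 35\right) = \left(-8\right) \left(-559\right) = 4472$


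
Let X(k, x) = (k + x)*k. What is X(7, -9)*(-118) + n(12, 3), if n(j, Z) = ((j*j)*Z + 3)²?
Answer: 190877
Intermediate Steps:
X(k, x) = k*(k + x)
n(j, Z) = (3 + Z*j²)² (n(j, Z) = (j²*Z + 3)² = (Z*j² + 3)² = (3 + Z*j²)²)
X(7, -9)*(-118) + n(12, 3) = (7*(7 - 9))*(-118) + (3 + 3*12²)² = (7*(-2))*(-118) + (3 + 3*144)² = -14*(-118) + (3 + 432)² = 1652 + 435² = 1652 + 189225 = 190877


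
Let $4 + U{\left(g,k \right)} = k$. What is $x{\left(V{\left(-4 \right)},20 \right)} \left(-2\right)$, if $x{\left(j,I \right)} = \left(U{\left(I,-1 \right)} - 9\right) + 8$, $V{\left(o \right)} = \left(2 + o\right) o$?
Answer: $12$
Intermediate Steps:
$V{\left(o \right)} = o \left(2 + o\right)$
$U{\left(g,k \right)} = -4 + k$
$x{\left(j,I \right)} = -6$ ($x{\left(j,I \right)} = \left(\left(-4 - 1\right) - 9\right) + 8 = \left(-5 - 9\right) + 8 = -14 + 8 = -6$)
$x{\left(V{\left(-4 \right)},20 \right)} \left(-2\right) = \left(-6\right) \left(-2\right) = 12$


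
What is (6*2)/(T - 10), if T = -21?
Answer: -12/31 ≈ -0.38710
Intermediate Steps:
(6*2)/(T - 10) = (6*2)/(-21 - 10) = 12/(-31) = 12*(-1/31) = -12/31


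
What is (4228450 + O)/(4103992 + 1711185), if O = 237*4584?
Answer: 5314858/5815177 ≈ 0.91396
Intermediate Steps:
O = 1086408
(4228450 + O)/(4103992 + 1711185) = (4228450 + 1086408)/(4103992 + 1711185) = 5314858/5815177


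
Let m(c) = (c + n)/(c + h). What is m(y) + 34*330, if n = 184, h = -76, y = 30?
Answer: 257953/23 ≈ 11215.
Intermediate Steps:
m(c) = (184 + c)/(-76 + c) (m(c) = (c + 184)/(c - 76) = (184 + c)/(-76 + c))
m(y) + 34*330 = (184 + 30)/(-76 + 30) + 34*330 = 214/(-46) + 11220 = -1/46*214 + 11220 = -107/23 + 11220 = 257953/23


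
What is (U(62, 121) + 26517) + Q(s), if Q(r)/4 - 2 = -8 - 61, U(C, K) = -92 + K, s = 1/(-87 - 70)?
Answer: 26278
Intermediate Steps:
s = -1/157 (s = 1/(-157) = -1/157 ≈ -0.0063694)
Q(r) = -268 (Q(r) = 8 + 4*(-8 - 61) = 8 + 4*(-69) = 8 - 276 = -268)
(U(62, 121) + 26517) + Q(s) = ((-92 + 121) + 26517) - 268 = (29 + 26517) - 268 = 26546 - 268 = 26278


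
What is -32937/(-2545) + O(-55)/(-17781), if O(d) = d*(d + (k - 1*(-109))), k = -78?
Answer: 194097799/15084215 ≈ 12.868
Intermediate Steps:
O(d) = d*(31 + d) (O(d) = d*(d + (-78 - 1*(-109))) = d*(d + (-78 + 109)) = d*(d + 31) = d*(31 + d))
-32937/(-2545) + O(-55)/(-17781) = -32937/(-2545) - 55*(31 - 55)/(-17781) = -32937*(-1/2545) - 55*(-24)*(-1/17781) = 32937/2545 + 1320*(-1/17781) = 32937/2545 - 440/5927 = 194097799/15084215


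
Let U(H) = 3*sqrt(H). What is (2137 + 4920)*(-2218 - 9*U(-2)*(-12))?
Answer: -15652426 + 2286468*I*sqrt(2) ≈ -1.5652e+7 + 3.2336e+6*I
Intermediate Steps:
(2137 + 4920)*(-2218 - 9*U(-2)*(-12)) = (2137 + 4920)*(-2218 - 27*sqrt(-2)*(-12)) = 7057*(-2218 - 27*I*sqrt(2)*(-12)) = 7057*(-2218 + 324*I*sqrt(2)) = -15652426 + 2286468*I*sqrt(2)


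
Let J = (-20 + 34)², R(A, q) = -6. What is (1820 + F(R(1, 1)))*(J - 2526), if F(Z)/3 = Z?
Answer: -4198660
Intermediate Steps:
J = 196 (J = 14² = 196)
F(Z) = 3*Z
(1820 + F(R(1, 1)))*(J - 2526) = (1820 + 3*(-6))*(196 - 2526) = (1820 - 18)*(-2330) = 1802*(-2330) = -4198660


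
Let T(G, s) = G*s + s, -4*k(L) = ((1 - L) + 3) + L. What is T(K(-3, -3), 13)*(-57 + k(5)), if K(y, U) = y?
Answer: 1508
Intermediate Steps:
k(L) = -1 (k(L) = -(((1 - L) + 3) + L)/4 = -((4 - L) + L)/4 = -1/4*4 = -1)
T(G, s) = s + G*s
T(K(-3, -3), 13)*(-57 + k(5)) = (13*(1 - 3))*(-57 - 1) = (13*(-2))*(-58) = -26*(-58) = 1508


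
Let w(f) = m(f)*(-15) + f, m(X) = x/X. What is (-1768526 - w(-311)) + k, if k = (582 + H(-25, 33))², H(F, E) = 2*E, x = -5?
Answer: -419324646/311 ≈ -1.3483e+6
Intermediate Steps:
m(X) = -5/X
w(f) = f + 75/f (w(f) = -5/f*(-15) + f = 75/f + f = f + 75/f)
k = 419904 (k = (582 + 2*33)² = (582 + 66)² = 648² = 419904)
(-1768526 - w(-311)) + k = (-1768526 - (-311 + 75/(-311))) + 419904 = (-1768526 - (-311 + 75*(-1/311))) + 419904 = (-1768526 - (-311 - 75/311)) + 419904 = (-1768526 - 1*(-96796/311)) + 419904 = (-1768526 + 96796/311) + 419904 = -549914790/311 + 419904 = -419324646/311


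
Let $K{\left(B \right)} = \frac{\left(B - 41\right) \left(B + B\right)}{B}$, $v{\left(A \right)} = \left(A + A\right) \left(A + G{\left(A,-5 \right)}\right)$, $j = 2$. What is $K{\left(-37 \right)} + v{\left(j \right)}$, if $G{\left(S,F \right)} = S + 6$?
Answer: $-116$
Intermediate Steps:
$G{\left(S,F \right)} = 6 + S$
$v{\left(A \right)} = 2 A \left(6 + 2 A\right)$ ($v{\left(A \right)} = \left(A + A\right) \left(A + \left(6 + A\right)\right) = 2 A \left(6 + 2 A\right)$)
$K{\left(B \right)} = -82 + 2 B$ ($K{\left(B \right)} = \frac{\left(-41 + B\right) 2 B}{B} = \frac{2 B \left(-41 + B\right)}{B} = -82 + 2 B$)
$K{\left(-37 \right)} + v{\left(j \right)} = \left(-82 + 2 \left(-37\right)\right) + 4 \cdot 2 \left(3 + 2\right) = \left(-82 - 74\right) + 4 \cdot 2 \cdot 5 = -156 + 40 = -116$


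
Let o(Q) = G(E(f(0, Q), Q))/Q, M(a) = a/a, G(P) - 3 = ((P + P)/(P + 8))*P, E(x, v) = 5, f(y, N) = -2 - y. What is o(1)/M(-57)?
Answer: 89/13 ≈ 6.8462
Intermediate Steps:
G(P) = 3 + 2*P²/(8 + P) (G(P) = 3 + ((P + P)/(P + 8))*P = 3 + ((2*P)/(8 + P))*P = 3 + (2*P/(8 + P))*P = 3 + 2*P²/(8 + P))
M(a) = 1
o(Q) = 89/(13*Q) (o(Q) = ((24 + 2*5² + 3*5)/(8 + 5))/Q = ((24 + 2*25 + 15)/13)/Q = ((24 + 50 + 15)/13)/Q = ((1/13)*89)/Q = 89/(13*Q))
o(1)/M(-57) = ((89/13)/1)/1 = ((89/13)*1)*1 = (89/13)*1 = 89/13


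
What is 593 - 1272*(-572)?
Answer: 728177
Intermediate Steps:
593 - 1272*(-572) = 593 + 727584 = 728177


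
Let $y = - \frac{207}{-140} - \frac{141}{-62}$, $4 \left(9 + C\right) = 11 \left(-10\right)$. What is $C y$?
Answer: $- \frac{1188951}{8680} \approx -136.98$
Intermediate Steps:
$C = - \frac{73}{2}$ ($C = -9 + \frac{11 \left(-10\right)}{4} = -9 + \frac{1}{4} \left(-110\right) = -9 - \frac{55}{2} = - \frac{73}{2} \approx -36.5$)
$y = \frac{16287}{4340}$ ($y = \left(-207\right) \left(- \frac{1}{140}\right) - - \frac{141}{62} = \frac{207}{140} + \frac{141}{62} = \frac{16287}{4340} \approx 3.7528$)
$C y = \left(- \frac{73}{2}\right) \frac{16287}{4340} = - \frac{1188951}{8680}$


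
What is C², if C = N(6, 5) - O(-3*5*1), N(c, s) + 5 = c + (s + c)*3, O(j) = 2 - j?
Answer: 289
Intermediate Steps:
N(c, s) = -5 + 3*s + 4*c (N(c, s) = -5 + (c + (s + c)*3) = -5 + (c + (c + s)*3) = -5 + (c + (3*c + 3*s)) = -5 + (3*s + 4*c) = -5 + 3*s + 4*c)
C = 17 (C = (-5 + 3*5 + 4*6) - (2 - (-3*5)) = (-5 + 15 + 24) - (2 - (-15)) = 34 - (2 - 1*(-15)) = 34 - (2 + 15) = 34 - 1*17 = 34 - 17 = 17)
C² = 17² = 289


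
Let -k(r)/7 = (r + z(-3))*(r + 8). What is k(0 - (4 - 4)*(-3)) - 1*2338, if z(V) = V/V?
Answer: -2394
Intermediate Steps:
z(V) = 1
k(r) = -7*(1 + r)*(8 + r) (k(r) = -7*(r + 1)*(r + 8) = -7*(1 + r)*(8 + r))
k(0 - (4 - 4)*(-3)) - 1*2338 = (-56 - 63*(0 - (4 - 4)*(-3)) - 7*(0 - (4 - 4)*(-3))²) - 1*2338 = (-56 - 63*(0 - 0*(-3)) - 7*(0 - 0*(-3))²) - 2338 = (-56 - 63*(0 - 1*0) - 7*(0 - 1*0)²) - 2338 = (-56 - 63*(0 + 0) - 7*(0 + 0)²) - 2338 = (-56 - 63*0 - 7*0²) - 2338 = (-56 + 0 - 7*0) - 2338 = (-56 + 0 + 0) - 2338 = -56 - 2338 = -2394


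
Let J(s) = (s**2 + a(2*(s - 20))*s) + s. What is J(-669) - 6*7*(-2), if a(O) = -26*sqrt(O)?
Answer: 446976 + 17394*I*sqrt(1378) ≈ 4.4698e+5 + 6.4569e+5*I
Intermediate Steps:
J(s) = s + s**2 - 26*s*sqrt(-40 + 2*s) (J(s) = (s**2 + (-26*sqrt(2)*sqrt(s - 20))*s) + s = (s**2 + (-26*sqrt(2)*sqrt(-20 + s))*s) + s = (s**2 + (-26*sqrt(-40 + 2*s))*s) + s = (s**2 - 26*s*sqrt(-40 + 2*s)) + s = s + s**2 - 26*s*sqrt(-40 + 2*s))
J(-669) - 6*7*(-2) = -669*(1 - 669 - 26*sqrt(-40 + 2*(-669))) - 6*7*(-2) = -669*(1 - 669 - 26*sqrt(-40 - 1338)) - 42*(-2) = -669*(1 - 669 - 26*I*sqrt(1378)) - 1*(-84) = -669*(1 - 669 - 26*I*sqrt(1378)) + 84 = -669*(-668 - 26*I*sqrt(1378)) + 84 = (446892 + 17394*I*sqrt(1378)) + 84 = 446976 + 17394*I*sqrt(1378)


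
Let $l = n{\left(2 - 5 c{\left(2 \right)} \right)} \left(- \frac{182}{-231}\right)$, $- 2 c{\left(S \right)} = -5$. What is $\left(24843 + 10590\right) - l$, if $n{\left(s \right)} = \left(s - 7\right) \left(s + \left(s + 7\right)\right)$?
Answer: $\frac{1162919}{33} \approx 35240.0$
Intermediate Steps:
$c{\left(S \right)} = \frac{5}{2}$ ($c{\left(S \right)} = \left(- \frac{1}{2}\right) \left(-5\right) = \frac{5}{2}$)
$n{\left(s \right)} = \left(-7 + s\right) \left(7 + 2 s\right)$ ($n{\left(s \right)} = \left(-7 + s\right) \left(s + \left(7 + s\right)\right) = \left(-7 + s\right) \left(7 + 2 s\right)$)
$l = \frac{6370}{33}$ ($l = \left(-49 - 7 \left(2 - \frac{25}{2}\right) + 2 \left(2 - \frac{25}{2}\right)^{2}\right) \left(- \frac{182}{-231}\right) = \left(-49 - 7 \left(2 - \frac{25}{2}\right) + 2 \left(2 - \frac{25}{2}\right)^{2}\right) \left(\left(-182\right) \left(- \frac{1}{231}\right)\right) = \left(-49 - - \frac{147}{2} + 2 \left(- \frac{21}{2}\right)^{2}\right) \frac{26}{33} = \left(-49 + \frac{147}{2} + 2 \cdot \frac{441}{4}\right) \frac{26}{33} = \left(-49 + \frac{147}{2} + \frac{441}{2}\right) \frac{26}{33} = 245 \cdot \frac{26}{33} = \frac{6370}{33} \approx 193.03$)
$\left(24843 + 10590\right) - l = \left(24843 + 10590\right) - \frac{6370}{33} = 35433 - \frac{6370}{33} = \frac{1162919}{33}$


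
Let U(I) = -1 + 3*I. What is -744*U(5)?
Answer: -10416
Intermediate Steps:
-744*U(5) = -744*(-1 + 3*5) = -744*(-1 + 15) = -744*14 = -10416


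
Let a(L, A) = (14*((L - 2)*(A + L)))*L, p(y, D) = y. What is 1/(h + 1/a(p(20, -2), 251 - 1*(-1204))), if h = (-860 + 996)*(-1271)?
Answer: -7434000/1285011503999 ≈ -5.7852e-6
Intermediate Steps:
a(L, A) = 14*L*(-2 + L)*(A + L) (a(L, A) = (14*((-2 + L)*(A + L)))*L = (14*(-2 + L)*(A + L))*L = 14*L*(-2 + L)*(A + L))
h = -172856 (h = 136*(-1271) = -172856)
1/(h + 1/a(p(20, -2), 251 - 1*(-1204))) = 1/(-172856 + 1/(14*20*(20² - 2*(251 - 1*(-1204)) - 2*20 + (251 - 1*(-1204))*20))) = 1/(-172856 + 1/(14*20*(400 - 2*(251 + 1204) - 40 + (251 + 1204)*20))) = 1/(-172856 + 1/(14*20*(400 - 2*1455 - 40 + 1455*20))) = 1/(-172856 + 1/(14*20*(400 - 2910 - 40 + 29100))) = 1/(-172856 + 1/(14*20*26550)) = 1/(-172856 + 1/7434000) = 1/(-1285011503999/7434000) = -7434000/1285011503999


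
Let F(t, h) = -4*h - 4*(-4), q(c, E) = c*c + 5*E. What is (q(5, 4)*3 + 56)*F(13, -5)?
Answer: 6876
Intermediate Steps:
q(c, E) = c² + 5*E
F(t, h) = 16 - 4*h (F(t, h) = -4*h + 16 = 16 - 4*h)
(q(5, 4)*3 + 56)*F(13, -5) = ((5² + 5*4)*3 + 56)*(16 - 4*(-5)) = ((25 + 20)*3 + 56)*(16 + 20) = (45*3 + 56)*36 = (135 + 56)*36 = 191*36 = 6876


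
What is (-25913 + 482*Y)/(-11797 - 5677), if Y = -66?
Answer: 57725/17474 ≈ 3.3035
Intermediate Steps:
(-25913 + 482*Y)/(-11797 - 5677) = (-25913 + 482*(-66))/(-11797 - 5677) = (-25913 - 31812)/(-17474) = -57725*(-1/17474) = 57725/17474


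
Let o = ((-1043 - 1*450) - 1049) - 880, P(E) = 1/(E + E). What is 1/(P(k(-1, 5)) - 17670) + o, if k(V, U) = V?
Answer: -120936904/35341 ≈ -3422.0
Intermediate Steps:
P(E) = 1/(2*E)
o = -3422 (o = ((-1043 - 450) - 1049) - 880 = (-1493 - 1049) - 880 = -2542 - 880 = -3422)
1/(P(k(-1, 5)) - 17670) + o = 1/((½)/(-1) - 17670) - 3422 = 1/((½)*(-1) - 17670) - 3422 = 1/(-½ - 17670) - 3422 = 1/(-35341/2) - 3422 = -2/35341 - 3422 = -120936904/35341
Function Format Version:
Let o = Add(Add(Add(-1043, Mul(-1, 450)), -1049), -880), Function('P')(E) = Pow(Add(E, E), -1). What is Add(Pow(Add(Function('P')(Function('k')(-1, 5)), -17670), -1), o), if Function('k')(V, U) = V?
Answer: Rational(-120936904, 35341) ≈ -3422.0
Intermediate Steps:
Function('P')(E) = Mul(Rational(1, 2), Pow(E, -1)) (Function('P')(E) = Pow(Mul(2, E), -1) = Mul(Rational(1, 2), Pow(E, -1)))
o = -3422 (o = Add(Add(Add(-1043, -450), -1049), -880) = Add(Add(-1493, -1049), -880) = Add(-2542, -880) = -3422)
Add(Pow(Add(Function('P')(Function('k')(-1, 5)), -17670), -1), o) = Add(Pow(Add(Mul(Rational(1, 2), Pow(-1, -1)), -17670), -1), -3422) = Add(Pow(Add(Mul(Rational(1, 2), -1), -17670), -1), -3422) = Add(Pow(Add(Rational(-1, 2), -17670), -1), -3422) = Add(Pow(Rational(-35341, 2), -1), -3422) = Add(Rational(-2, 35341), -3422) = Rational(-120936904, 35341)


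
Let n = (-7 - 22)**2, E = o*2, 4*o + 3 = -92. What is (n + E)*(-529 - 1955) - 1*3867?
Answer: -1974921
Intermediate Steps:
o = -95/4 (o = -3/4 + (1/4)*(-92) = -3/4 - 23 = -95/4 ≈ -23.750)
E = -95/2 (E = -95/4*2 = -95/2 ≈ -47.500)
n = 841 (n = (-29)**2 = 841)
(n + E)*(-529 - 1955) - 1*3867 = (841 - 95/2)*(-529 - 1955) - 1*3867 = (1587/2)*(-2484) - 3867 = -1971054 - 3867 = -1974921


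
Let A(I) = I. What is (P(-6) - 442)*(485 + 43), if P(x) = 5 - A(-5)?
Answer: -228096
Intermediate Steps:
P(x) = 10 (P(x) = 5 - 1*(-5) = 5 + 5 = 10)
(P(-6) - 442)*(485 + 43) = (10 - 442)*(485 + 43) = -432*528 = -228096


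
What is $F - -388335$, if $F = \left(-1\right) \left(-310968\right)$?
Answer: $699303$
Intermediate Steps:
$F = 310968$
$F - -388335 = 310968 - -388335 = 310968 + 388335 = 699303$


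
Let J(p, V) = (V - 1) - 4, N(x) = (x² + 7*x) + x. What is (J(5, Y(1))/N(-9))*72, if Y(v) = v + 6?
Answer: 16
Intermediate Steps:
N(x) = x² + 8*x
Y(v) = 6 + v
J(p, V) = -5 + V (J(p, V) = (-1 + V) - 4 = -5 + V)
(J(5, Y(1))/N(-9))*72 = ((-5 + (6 + 1))/((-9*(8 - 9))))*72 = ((-5 + 7)/((-9*(-1))))*72 = (2/9)*72 = 16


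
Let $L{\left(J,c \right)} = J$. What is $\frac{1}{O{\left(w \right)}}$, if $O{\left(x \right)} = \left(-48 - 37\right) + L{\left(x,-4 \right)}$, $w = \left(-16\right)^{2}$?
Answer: $\frac{1}{171} \approx 0.005848$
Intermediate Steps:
$w = 256$
$O{\left(x \right)} = -85 + x$ ($O{\left(x \right)} = \left(-48 - 37\right) + x = -85 + x$)
$\frac{1}{O{\left(w \right)}} = \frac{1}{-85 + 256} = \frac{1}{171}$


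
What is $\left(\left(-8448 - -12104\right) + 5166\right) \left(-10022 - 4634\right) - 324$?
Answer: $-129295556$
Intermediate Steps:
$\left(\left(-8448 - -12104\right) + 5166\right) \left(-10022 - 4634\right) - 324 = \left(\left(-8448 + 12104\right) + 5166\right) \left(-14656\right) - 324 = \left(3656 + 5166\right) \left(-14656\right) - 324 = 8822 \left(-14656\right) - 324 = -129295232 - 324 = -129295556$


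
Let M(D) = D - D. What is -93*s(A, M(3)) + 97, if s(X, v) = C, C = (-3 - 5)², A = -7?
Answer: -5855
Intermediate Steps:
M(D) = 0
C = 64 (C = (-8)² = 64)
s(X, v) = 64
-93*s(A, M(3)) + 97 = -93*64 + 97 = -5952 + 97 = -5855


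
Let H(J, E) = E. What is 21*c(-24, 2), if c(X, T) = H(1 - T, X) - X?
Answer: 0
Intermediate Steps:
c(X, T) = 0 (c(X, T) = X - X = 0)
21*c(-24, 2) = 21*0 = 0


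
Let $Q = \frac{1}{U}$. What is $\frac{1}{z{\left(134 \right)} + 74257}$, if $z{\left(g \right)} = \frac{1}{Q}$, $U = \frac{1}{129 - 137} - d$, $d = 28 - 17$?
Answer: $\frac{8}{593967} \approx 1.3469 \cdot 10^{-5}$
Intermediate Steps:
$d = 11$
$U = - \frac{89}{8}$ ($U = \frac{1}{129 - 137} - 11 = \frac{1}{-8} - 11 = - \frac{1}{8} - 11 = - \frac{89}{8} \approx -11.125$)
$Q = - \frac{8}{89}$ ($Q = \frac{1}{- \frac{89}{8}} = - \frac{8}{89} \approx -0.089888$)
$z{\left(g \right)} = - \frac{89}{8}$ ($z{\left(g \right)} = \frac{1}{- \frac{8}{89}} = - \frac{89}{8}$)
$\frac{1}{z{\left(134 \right)} + 74257} = \frac{1}{- \frac{89}{8} + 74257} = \frac{1}{\frac{593967}{8}} = \frac{8}{593967}$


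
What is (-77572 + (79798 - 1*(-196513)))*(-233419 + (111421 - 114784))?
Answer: -47057817898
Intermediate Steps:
(-77572 + (79798 - 1*(-196513)))*(-233419 + (111421 - 114784)) = (-77572 + (79798 + 196513))*(-233419 - 3363) = (-77572 + 276311)*(-236782) = 198739*(-236782) = -47057817898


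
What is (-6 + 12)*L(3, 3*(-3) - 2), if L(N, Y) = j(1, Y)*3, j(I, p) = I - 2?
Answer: -18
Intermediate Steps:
j(I, p) = -2 + I
L(N, Y) = -3 (L(N, Y) = (-2 + 1)*3 = -1*3 = -3)
(-6 + 12)*L(3, 3*(-3) - 2) = (-6 + 12)*(-3) = 6*(-3) = -18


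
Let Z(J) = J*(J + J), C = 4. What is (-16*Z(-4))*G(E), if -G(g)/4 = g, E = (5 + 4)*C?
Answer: 73728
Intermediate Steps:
Z(J) = 2*J² (Z(J) = J*(2*J) = 2*J²)
E = 36 (E = (5 + 4)*4 = 9*4 = 36)
G(g) = -4*g
(-16*Z(-4))*G(E) = (-32*(-4)²)*(-4*36) = -32*16*(-144) = -16*32*(-144) = -512*(-144) = 73728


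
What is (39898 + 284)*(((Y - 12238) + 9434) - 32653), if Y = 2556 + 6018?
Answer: -1080212706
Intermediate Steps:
Y = 8574
(39898 + 284)*(((Y - 12238) + 9434) - 32653) = (39898 + 284)*(((8574 - 12238) + 9434) - 32653) = 40182*((-3664 + 9434) - 32653) = 40182*(5770 - 32653) = 40182*(-26883) = -1080212706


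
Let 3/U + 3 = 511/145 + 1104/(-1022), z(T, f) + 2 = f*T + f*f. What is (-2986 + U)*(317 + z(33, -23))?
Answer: -10476881465/41204 ≈ -2.5427e+5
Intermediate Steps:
z(T, f) = -2 + f² + T*f (z(T, f) = -2 + (f*T + f*f) = -2 + (T*f + f²) = -2 + (f² + T*f) = -2 + f² + T*f)
U = -222285/41204 (U = 3/(-3 + (511/145 + 1104/(-1022))) = 3/(-3 + (511*(1/145) + 1104*(-1/1022))) = 3/(-3 + (511/145 - 552/511)) = 3/(-3 + 181081/74095) = 3/(-41204/74095) = 3*(-74095/41204) = -222285/41204 ≈ -5.3947)
(-2986 + U)*(317 + z(33, -23)) = (-2986 - 222285/41204)*(317 + (-2 + (-23)² + 33*(-23))) = -123257429*(317 + (-2 + 529 - 759))/41204 = -123257429*(317 - 232)/41204 = -123257429/41204*85 = -10476881465/41204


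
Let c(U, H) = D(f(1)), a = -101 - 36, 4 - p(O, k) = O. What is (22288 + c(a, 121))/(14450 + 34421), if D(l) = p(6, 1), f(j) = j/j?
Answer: 22286/48871 ≈ 0.45602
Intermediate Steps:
p(O, k) = 4 - O
f(j) = 1
D(l) = -2 (D(l) = 4 - 1*6 = 4 - 6 = -2)
a = -137
c(U, H) = -2
(22288 + c(a, 121))/(14450 + 34421) = (22288 - 2)/(14450 + 34421) = 22286/48871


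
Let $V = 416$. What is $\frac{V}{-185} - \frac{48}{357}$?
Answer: $- \frac{52464}{22015} \approx -2.3831$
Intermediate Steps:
$\frac{V}{-185} - \frac{48}{357} = \frac{416}{-185} - \frac{48}{357} = 416 \left(- \frac{1}{185}\right) - \frac{16}{119} = - \frac{416}{185} - \frac{16}{119} = - \frac{52464}{22015}$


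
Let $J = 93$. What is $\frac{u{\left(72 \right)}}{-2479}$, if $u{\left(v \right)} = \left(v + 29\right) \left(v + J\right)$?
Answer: $- \frac{16665}{2479} \approx -6.7225$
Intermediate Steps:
$u{\left(v \right)} = \left(29 + v\right) \left(93 + v\right)$ ($u{\left(v \right)} = \left(v + 29\right) \left(v + 93\right) = \left(29 + v\right) \left(93 + v\right)$)
$\frac{u{\left(72 \right)}}{-2479} = \frac{2697 + 72^{2} + 122 \cdot 72}{-2479} = \left(2697 + 5184 + 8784\right) \left(- \frac{1}{2479}\right) = 16665 \left(- \frac{1}{2479}\right) = - \frac{16665}{2479}$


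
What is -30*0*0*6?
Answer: 0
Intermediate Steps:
-30*0*0*6 = -0*6 = -30*0 = 0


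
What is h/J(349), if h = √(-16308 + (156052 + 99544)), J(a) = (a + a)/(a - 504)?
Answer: -155*√59822/349 ≈ -108.63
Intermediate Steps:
J(a) = 2*a/(-504 + a) (J(a) = (2*a)/(-504 + a) = 2*a/(-504 + a))
h = 2*√59822 (h = √(-16308 + 255596) = √239288 = 2*√59822 ≈ 489.17)
h/J(349) = (2*√59822)/((2*349/(-504 + 349))) = (2*√59822)/((2*349/(-155))) = (2*√59822)/((2*349*(-1/155))) = (2*√59822)/(-698/155) = (2*√59822)*(-155/698) = -155*√59822/349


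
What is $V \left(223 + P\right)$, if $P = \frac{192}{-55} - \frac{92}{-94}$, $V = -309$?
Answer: $- \frac{176117949}{2585} \approx -68131.0$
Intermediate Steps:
$P = - \frac{6494}{2585}$ ($P = 192 \left(- \frac{1}{55}\right) - - \frac{46}{47} = - \frac{192}{55} + \frac{46}{47} = - \frac{6494}{2585} \approx -2.5122$)
$V \left(223 + P\right) = - 309 \left(223 - \frac{6494}{2585}\right) = \left(-309\right) \frac{569961}{2585} = - \frac{176117949}{2585}$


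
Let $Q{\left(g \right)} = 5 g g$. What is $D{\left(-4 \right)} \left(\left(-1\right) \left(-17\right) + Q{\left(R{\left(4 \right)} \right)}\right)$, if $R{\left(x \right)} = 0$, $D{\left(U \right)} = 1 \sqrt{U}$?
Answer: $34 i \approx 34.0 i$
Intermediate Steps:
$D{\left(U \right)} = \sqrt{U}$
$Q{\left(g \right)} = 5 g^{2}$
$D{\left(-4 \right)} \left(\left(-1\right) \left(-17\right) + Q{\left(R{\left(4 \right)} \right)}\right) = \sqrt{-4} \left(\left(-1\right) \left(-17\right) + 5 \cdot 0^{2}\right) = 2 i \left(17 + 5 \cdot 0\right) = 2 i \left(17 + 0\right) = 2 i 17 = 34 i$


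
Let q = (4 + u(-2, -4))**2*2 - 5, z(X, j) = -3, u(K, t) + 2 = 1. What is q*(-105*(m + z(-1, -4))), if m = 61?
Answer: -79170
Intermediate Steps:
u(K, t) = -1 (u(K, t) = -2 + 1 = -1)
q = 13 (q = (4 - 1)**2*2 - 5 = 3**2*2 - 5 = 9*2 - 5 = 18 - 5 = 13)
q*(-105*(m + z(-1, -4))) = 13*(-105*(61 - 3)) = 13*(-105*58) = 13*(-6090) = -79170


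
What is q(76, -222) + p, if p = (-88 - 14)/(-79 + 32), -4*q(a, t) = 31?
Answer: -1049/188 ≈ -5.5798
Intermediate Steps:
q(a, t) = -31/4 (q(a, t) = -1/4*31 = -31/4)
p = 102/47 (p = -102/(-47) = -1/47*(-102) = 102/47 ≈ 2.1702)
q(76, -222) + p = -31/4 + 102/47 = -1049/188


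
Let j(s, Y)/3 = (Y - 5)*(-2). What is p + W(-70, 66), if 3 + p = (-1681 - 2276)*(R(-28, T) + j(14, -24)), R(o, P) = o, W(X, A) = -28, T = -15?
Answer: -577753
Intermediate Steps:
j(s, Y) = 30 - 6*Y (j(s, Y) = 3*((Y - 5)*(-2)) = 3*((-5 + Y)*(-2)) = 3*(10 - 2*Y) = 30 - 6*Y)
p = -577725 (p = -3 + (-1681 - 2276)*(-28 + (30 - 6*(-24))) = -3 - 3957*(-28 + (30 + 144)) = -3 - 3957*(-28 + 174) = -3 - 3957*146 = -3 - 577722 = -577725)
p + W(-70, 66) = -577725 - 28 = -577753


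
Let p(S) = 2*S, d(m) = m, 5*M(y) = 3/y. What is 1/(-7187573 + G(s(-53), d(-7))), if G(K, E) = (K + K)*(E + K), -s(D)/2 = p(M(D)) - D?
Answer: -70225/503066396377 ≈ -1.3959e-7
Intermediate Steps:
M(y) = 3/(5*y) (M(y) = (3/y)/5 = 3/(5*y))
s(D) = 2*D - 12/(5*D) (s(D) = -2*(2*(3/(5*D)) - D) = -2*(6/(5*D) - D) = -2*(-D + 6/(5*D)) = 2*D - 12/(5*D))
G(K, E) = 2*K*(E + K) (G(K, E) = (2*K)*(E + K) = 2*K*(E + K))
1/(-7187573 + G(s(-53), d(-7))) = 1/(-7187573 + 2*(2*(-53) - 12/5/(-53))*(-7 + (2*(-53) - 12/5/(-53)))) = 1/(-7187573 + 2*(-106 - 12/5*(-1/53))*(-7 + (-106 - 12/5*(-1/53)))) = 1/(-7187573 + 2*(-106 + 12/265)*(-7 + (-106 + 12/265))) = 1/(-7187573 + 2*(-28078/265)*(-7 - 28078/265)) = 1/(-7187573 + 2*(-28078/265)*(-29933/265)) = 1/(-7187573 + 1680917548/70225) = 1/(-503066396377/70225) = -70225/503066396377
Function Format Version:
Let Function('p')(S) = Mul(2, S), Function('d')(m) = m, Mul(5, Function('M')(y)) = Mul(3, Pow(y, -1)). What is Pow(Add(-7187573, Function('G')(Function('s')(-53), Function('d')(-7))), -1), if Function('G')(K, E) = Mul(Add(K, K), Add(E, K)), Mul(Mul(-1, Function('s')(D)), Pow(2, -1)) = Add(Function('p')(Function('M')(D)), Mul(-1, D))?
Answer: Rational(-70225, 503066396377) ≈ -1.3959e-7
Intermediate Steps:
Function('M')(y) = Mul(Rational(3, 5), Pow(y, -1)) (Function('M')(y) = Mul(Rational(1, 5), Mul(3, Pow(y, -1))) = Mul(Rational(3, 5), Pow(y, -1)))
Function('s')(D) = Add(Mul(2, D), Mul(Rational(-12, 5), Pow(D, -1))) (Function('s')(D) = Mul(-2, Add(Mul(2, Mul(Rational(3, 5), Pow(D, -1))), Mul(-1, D))) = Mul(-2, Add(Mul(Rational(6, 5), Pow(D, -1)), Mul(-1, D))) = Mul(-2, Add(Mul(-1, D), Mul(Rational(6, 5), Pow(D, -1)))) = Add(Mul(2, D), Mul(Rational(-12, 5), Pow(D, -1))))
Function('G')(K, E) = Mul(2, K, Add(E, K)) (Function('G')(K, E) = Mul(Mul(2, K), Add(E, K)) = Mul(2, K, Add(E, K)))
Pow(Add(-7187573, Function('G')(Function('s')(-53), Function('d')(-7))), -1) = Pow(Add(-7187573, Mul(2, Add(Mul(2, -53), Mul(Rational(-12, 5), Pow(-53, -1))), Add(-7, Add(Mul(2, -53), Mul(Rational(-12, 5), Pow(-53, -1)))))), -1) = Pow(Add(-7187573, Mul(2, Add(-106, Mul(Rational(-12, 5), Rational(-1, 53))), Add(-7, Add(-106, Mul(Rational(-12, 5), Rational(-1, 53)))))), -1) = Pow(Add(-7187573, Mul(2, Add(-106, Rational(12, 265)), Add(-7, Add(-106, Rational(12, 265))))), -1) = Pow(Add(-7187573, Mul(2, Rational(-28078, 265), Add(-7, Rational(-28078, 265)))), -1) = Pow(Add(-7187573, Mul(2, Rational(-28078, 265), Rational(-29933, 265))), -1) = Pow(Add(-7187573, Rational(1680917548, 70225)), -1) = Pow(Rational(-503066396377, 70225), -1) = Rational(-70225, 503066396377)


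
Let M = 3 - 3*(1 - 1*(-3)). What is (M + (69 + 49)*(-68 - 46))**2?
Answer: 181198521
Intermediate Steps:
M = -9 (M = 3 - 3*(1 + 3) = 3 - 3*4 = 3 - 12 = -9)
(M + (69 + 49)*(-68 - 46))**2 = (-9 + (69 + 49)*(-68 - 46))**2 = (-9 + 118*(-114))**2 = (-9 - 13452)**2 = (-13461)**2 = 181198521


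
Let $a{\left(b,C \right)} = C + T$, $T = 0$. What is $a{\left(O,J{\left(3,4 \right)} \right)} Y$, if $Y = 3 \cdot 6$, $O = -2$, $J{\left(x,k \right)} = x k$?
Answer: $216$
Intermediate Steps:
$J{\left(x,k \right)} = k x$
$Y = 18$
$a{\left(b,C \right)} = C$ ($a{\left(b,C \right)} = C + 0 = C$)
$a{\left(O,J{\left(3,4 \right)} \right)} Y = 4 \cdot 3 \cdot 18 = 12 \cdot 18 = 216$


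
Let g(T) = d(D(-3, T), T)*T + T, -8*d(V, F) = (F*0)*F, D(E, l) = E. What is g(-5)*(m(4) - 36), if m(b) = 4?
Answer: 160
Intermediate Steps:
d(V, F) = 0 (d(V, F) = -F*0*F/8 = -0*F = -1/8*0 = 0)
g(T) = T (g(T) = 0*T + T = 0 + T = T)
g(-5)*(m(4) - 36) = -5*(4 - 36) = -5*(-32) = 160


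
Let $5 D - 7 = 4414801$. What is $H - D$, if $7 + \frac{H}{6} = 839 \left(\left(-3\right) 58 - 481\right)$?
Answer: $- \frac{20901368}{5} \approx -4.1803 \cdot 10^{6}$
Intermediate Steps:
$H = -3297312$ ($H = -42 + 6 \cdot 839 \left(\left(-3\right) 58 - 481\right) = -42 + 6 \cdot 839 \left(-174 - 481\right) = -42 + 6 \cdot 839 \left(-655\right) = -42 + 6 \left(-549545\right) = -42 - 3297270 = -3297312$)
$D = \frac{4414808}{5}$ ($D = \frac{7}{5} + \frac{1}{5} \cdot 4414801 = \frac{7}{5} + \frac{4414801}{5} = \frac{4414808}{5} \approx 8.8296 \cdot 10^{5}$)
$H - D = -3297312 - \frac{4414808}{5} = - \frac{20901368}{5}$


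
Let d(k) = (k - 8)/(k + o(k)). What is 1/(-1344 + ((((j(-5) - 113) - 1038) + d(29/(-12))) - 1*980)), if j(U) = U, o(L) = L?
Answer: -58/201715 ≈ -0.00028753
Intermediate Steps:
d(k) = (-8 + k)/(2*k) (d(k) = (k - 8)/(k + k) = (-8 + k)/((2*k)) = (-8 + k)*(1/(2*k)) = (-8 + k)/(2*k))
1/(-1344 + ((((j(-5) - 113) - 1038) + d(29/(-12))) - 1*980)) = 1/(-1344 + ((((-5 - 113) - 1038) + (-8 + 29/(-12))/(2*((29/(-12))))) - 1*980)) = 1/(-1344 + (((-118 - 1038) + (-8 + 29*(-1/12))/(2*((29*(-1/12))))) - 980)) = 1/(-1344 + ((-1156 + (-8 - 29/12)/(2*(-29/12))) - 980)) = 1/(-1344 + ((-1156 + (½)*(-12/29)*(-125/12)) - 980)) = 1/(-1344 + ((-1156 + 125/58) - 980)) = 1/(-1344 + (-66923/58 - 980)) = 1/(-1344 - 123763/58) = 1/(-201715/58) = -58/201715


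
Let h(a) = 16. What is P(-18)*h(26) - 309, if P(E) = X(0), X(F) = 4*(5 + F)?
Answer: 11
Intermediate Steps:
X(F) = 20 + 4*F
P(E) = 20 (P(E) = 20 + 4*0 = 20 + 0 = 20)
P(-18)*h(26) - 309 = 20*16 - 309 = 320 - 309 = 11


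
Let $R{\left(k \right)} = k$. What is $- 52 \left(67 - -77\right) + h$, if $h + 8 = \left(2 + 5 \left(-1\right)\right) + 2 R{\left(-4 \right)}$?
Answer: $-7507$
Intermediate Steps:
$h = -19$ ($h = -8 + \left(\left(2 + 5 \left(-1\right)\right) + 2 \left(-4\right)\right) = -8 + \left(\left(2 - 5\right) - 8\right) = -8 - 11 = -19$)
$- 52 \left(67 - -77\right) + h = - 52 \left(67 - -77\right) - 19 = - 52 \left(67 + 77\right) - 19 = \left(-52\right) 144 - 19 = -7488 - 19 = -7507$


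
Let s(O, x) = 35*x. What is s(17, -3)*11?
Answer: -1155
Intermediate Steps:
s(17, -3)*11 = (35*(-3))*11 = -105*11 = -1155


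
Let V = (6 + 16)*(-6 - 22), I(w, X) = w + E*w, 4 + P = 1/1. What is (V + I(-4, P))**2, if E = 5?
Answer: 409600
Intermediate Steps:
P = -3 (P = -4 + 1/1 = -4 + 1 = -3)
I(w, X) = 6*w (I(w, X) = w + 5*w = 6*w)
V = -616 (V = 22*(-28) = -616)
(V + I(-4, P))**2 = (-616 + 6*(-4))**2 = (-616 - 24)**2 = (-640)**2 = 409600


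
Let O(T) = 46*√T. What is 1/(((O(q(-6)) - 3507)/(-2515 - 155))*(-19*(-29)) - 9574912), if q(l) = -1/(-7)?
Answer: -477774015345270/4574298373804618929707 + 67673820*√7/4574298373804618929707 ≈ -1.0445e-7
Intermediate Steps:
q(l) = ⅐ (q(l) = -1*(-⅐) = ⅐)
1/(((O(q(-6)) - 3507)/(-2515 - 155))*(-19*(-29)) - 9574912) = 1/(((46*√(⅐) - 3507)/(-2515 - 155))*(-19*(-29)) - 9574912) = 1/(((46*(√7/7) - 3507)/(-2670))*551 - 9574912) = 1/(((46*√7/7 - 3507)*(-1/2670))*551 - 9574912) = 1/(((-3507 + 46*√7/7)*(-1/2670))*551 - 9574912) = 1/((1169/890 - 23*√7/9345)*551 - 9574912) = 1/((644119/890 - 12673*√7/9345) - 9574912) = 1/(-8521027561/890 - 12673*√7/9345)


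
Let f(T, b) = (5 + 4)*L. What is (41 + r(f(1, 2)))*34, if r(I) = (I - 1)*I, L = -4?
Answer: 46682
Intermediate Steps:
f(T, b) = -36 (f(T, b) = (5 + 4)*(-4) = 9*(-4) = -36)
r(I) = I*(-1 + I) (r(I) = (-1 + I)*I = I*(-1 + I))
(41 + r(f(1, 2)))*34 = (41 - 36*(-1 - 36))*34 = (41 - 36*(-37))*34 = (41 + 1332)*34 = 1373*34 = 46682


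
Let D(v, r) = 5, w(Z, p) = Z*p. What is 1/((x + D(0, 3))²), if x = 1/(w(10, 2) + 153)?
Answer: 29929/749956 ≈ 0.039908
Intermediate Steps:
x = 1/173 (x = 1/(10*2 + 153) = 1/(20 + 153) = 1/173 ≈ 0.0057803)
1/((x + D(0, 3))²) = 1/((1/173 + 5)²) = 1/((866/173)²) = 1/(749956/29929) = 29929/749956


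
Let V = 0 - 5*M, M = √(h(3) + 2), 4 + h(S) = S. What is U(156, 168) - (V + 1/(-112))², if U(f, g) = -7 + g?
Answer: 1704863/12544 ≈ 135.91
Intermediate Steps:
h(S) = -4 + S
M = 1 (M = √((-4 + 3) + 2) = √(-1 + 2) = √1 = 1)
V = -5 (V = 0 - 5*1 = 0 - 5 = -5)
U(156, 168) - (V + 1/(-112))² = (-7 + 168) - (-5 + 1/(-112))² = 161 - (-5 - 1/112)² = 161 - (-561/112)² = 161 - 1*314721/12544 = 161 - 314721/12544 = 1704863/12544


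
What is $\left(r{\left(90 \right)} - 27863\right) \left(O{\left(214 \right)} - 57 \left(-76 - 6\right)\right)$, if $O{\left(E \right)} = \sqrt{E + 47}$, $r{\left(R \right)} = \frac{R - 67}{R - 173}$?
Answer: $- \frac{10809335448}{83} - \frac{6937956 \sqrt{29}}{83} \approx -1.3068 \cdot 10^{8}$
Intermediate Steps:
$r{\left(R \right)} = \frac{-67 + R}{-173 + R}$
$O{\left(E \right)} = \sqrt{47 + E}$
$\left(r{\left(90 \right)} - 27863\right) \left(O{\left(214 \right)} - 57 \left(-76 - 6\right)\right) = \left(\frac{-67 + 90}{-173 + 90} - 27863\right) \left(\sqrt{47 + 214} - 57 \left(-76 - 6\right)\right) = \left(\frac{1}{-83} \cdot 23 - 27863\right) \left(\sqrt{261} - -4674\right) = \left(\left(- \frac{1}{83}\right) 23 - 27863\right) \left(3 \sqrt{29} + 4674\right) = \left(- \frac{23}{83} - 27863\right) \left(4674 + 3 \sqrt{29}\right) = - \frac{2312652 \left(4674 + 3 \sqrt{29}\right)}{83} = - \frac{10809335448}{83} - \frac{6937956 \sqrt{29}}{83}$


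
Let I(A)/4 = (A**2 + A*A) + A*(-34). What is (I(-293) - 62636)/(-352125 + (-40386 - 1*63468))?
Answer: -664004/455979 ≈ -1.4562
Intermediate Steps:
I(A) = -136*A + 8*A**2 (I(A) = 4*((A**2 + A*A) + A*(-34)) = 4*((A**2 + A**2) - 34*A) = 4*(2*A**2 - 34*A) = 4*(-34*A + 2*A**2) = -136*A + 8*A**2)
(I(-293) - 62636)/(-352125 + (-40386 - 1*63468)) = (8*(-293)*(-17 - 293) - 62636)/(-352125 + (-40386 - 1*63468)) = (8*(-293)*(-310) - 62636)/(-352125 + (-40386 - 63468)) = (726640 - 62636)/(-352125 - 103854) = 664004/(-455979) = 664004*(-1/455979) = -664004/455979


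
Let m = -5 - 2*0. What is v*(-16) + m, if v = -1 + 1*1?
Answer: -5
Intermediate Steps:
m = -5 (m = -5 + 0 = -5)
v = 0 (v = -1 + 1 = 0)
v*(-16) + m = 0*(-16) - 5 = 0 - 5 = -5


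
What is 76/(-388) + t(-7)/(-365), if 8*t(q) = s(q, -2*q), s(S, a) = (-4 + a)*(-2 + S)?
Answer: -4675/28324 ≈ -0.16505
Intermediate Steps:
t(q) = 1 - q²/4 (t(q) = (8 - 4*q - (-4)*q + q*(-2*q))/8 = (8 - 4*q + 4*q - 2*q²)/8 = (8 - 2*q²)/8 = 1 - q²/4)
76/(-388) + t(-7)/(-365) = 76/(-388) + (1 - ¼*(-7)²)/(-365) = 76*(-1/388) + (1 - ¼*49)*(-1/365) = -19/97 + (1 - 49/4)*(-1/365) = -19/97 - 45/4*(-1/365) = -19/97 + 9/292 = -4675/28324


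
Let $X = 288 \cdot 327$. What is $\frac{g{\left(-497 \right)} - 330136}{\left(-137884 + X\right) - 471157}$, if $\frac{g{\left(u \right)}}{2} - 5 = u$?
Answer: $\frac{66224}{102973} \approx 0.64312$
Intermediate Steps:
$g{\left(u \right)} = 10 + 2 u$
$X = 94176$
$\frac{g{\left(-497 \right)} - 330136}{\left(-137884 + X\right) - 471157} = \frac{\left(10 + 2 \left(-497\right)\right) - 330136}{\left(-137884 + 94176\right) - 471157} = \frac{\left(10 - 994\right) - 330136}{-43708 - 471157} = \frac{-984 - 330136}{-514865} = \left(-331120\right) \left(- \frac{1}{514865}\right) = \frac{66224}{102973}$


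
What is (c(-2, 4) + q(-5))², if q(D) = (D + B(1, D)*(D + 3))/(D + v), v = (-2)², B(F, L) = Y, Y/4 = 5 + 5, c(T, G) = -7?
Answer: 6084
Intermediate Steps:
Y = 40 (Y = 4*(5 + 5) = 4*10 = 40)
B(F, L) = 40
v = 4
q(D) = (120 + 41*D)/(4 + D) (q(D) = (D + 40*(D + 3))/(D + 4) = (D + 40*(3 + D))/(4 + D) = (D + (120 + 40*D))/(4 + D) = (120 + 41*D)/(4 + D))
(c(-2, 4) + q(-5))² = (-7 + (120 + 41*(-5))/(4 - 5))² = (-7 + (120 - 205)/(-1))² = (-7 - 1*(-85))² = (-7 + 85)² = 78² = 6084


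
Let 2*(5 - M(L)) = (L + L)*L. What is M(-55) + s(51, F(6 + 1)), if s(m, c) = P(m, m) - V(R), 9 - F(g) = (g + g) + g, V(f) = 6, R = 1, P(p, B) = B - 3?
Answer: -2978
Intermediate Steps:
P(p, B) = -3 + B
F(g) = 9 - 3*g (F(g) = 9 - ((g + g) + g) = 9 - (2*g + g) = 9 - 3*g)
s(m, c) = -9 + m (s(m, c) = (-3 + m) - 1*6 = (-3 + m) - 6 = -9 + m)
M(L) = 5 - L**2 (M(L) = 5 - (L + L)*L/2 = 5 - 2*L*L/2 = 5 - L**2)
M(-55) + s(51, F(6 + 1)) = (5 - 1*(-55)**2) + (-9 + 51) = (5 - 1*3025) + 42 = (5 - 3025) + 42 = -3020 + 42 = -2978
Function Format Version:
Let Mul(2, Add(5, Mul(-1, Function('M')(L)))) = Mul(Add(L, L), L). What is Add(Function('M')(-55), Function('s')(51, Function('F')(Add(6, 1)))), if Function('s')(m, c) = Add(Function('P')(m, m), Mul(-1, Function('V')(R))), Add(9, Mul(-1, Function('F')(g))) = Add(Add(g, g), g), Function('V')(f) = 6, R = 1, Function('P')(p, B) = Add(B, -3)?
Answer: -2978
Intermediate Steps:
Function('P')(p, B) = Add(-3, B)
Function('F')(g) = Add(9, Mul(-3, g)) (Function('F')(g) = Add(9, Mul(-1, Add(Add(g, g), g))) = Add(9, Mul(-1, Add(Mul(2, g), g))) = Add(9, Mul(-1, Mul(3, g))) = Add(9, Mul(-3, g)))
Function('s')(m, c) = Add(-9, m) (Function('s')(m, c) = Add(Add(-3, m), Mul(-1, 6)) = Add(Add(-3, m), -6) = Add(-9, m))
Function('M')(L) = Add(5, Mul(-1, Pow(L, 2))) (Function('M')(L) = Add(5, Mul(Rational(-1, 2), Mul(Add(L, L), L))) = Add(5, Mul(Rational(-1, 2), Mul(Mul(2, L), L))) = Add(5, Mul(Rational(-1, 2), Mul(2, Pow(L, 2)))) = Add(5, Mul(-1, Pow(L, 2))))
Add(Function('M')(-55), Function('s')(51, Function('F')(Add(6, 1)))) = Add(Add(5, Mul(-1, Pow(-55, 2))), Add(-9, 51)) = Add(Add(5, Mul(-1, 3025)), 42) = Add(Add(5, -3025), 42) = Add(-3020, 42) = -2978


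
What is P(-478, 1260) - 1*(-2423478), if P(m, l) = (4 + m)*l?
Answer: 1826238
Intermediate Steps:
P(m, l) = l*(4 + m)
P(-478, 1260) - 1*(-2423478) = 1260*(4 - 478) - 1*(-2423478) = 1260*(-474) + 2423478 = -597240 + 2423478 = 1826238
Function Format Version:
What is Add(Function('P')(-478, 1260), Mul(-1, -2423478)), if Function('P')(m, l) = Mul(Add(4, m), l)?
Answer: 1826238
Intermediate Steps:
Function('P')(m, l) = Mul(l, Add(4, m))
Add(Function('P')(-478, 1260), Mul(-1, -2423478)) = Add(Mul(1260, Add(4, -478)), Mul(-1, -2423478)) = Add(Mul(1260, -474), 2423478) = Add(-597240, 2423478) = 1826238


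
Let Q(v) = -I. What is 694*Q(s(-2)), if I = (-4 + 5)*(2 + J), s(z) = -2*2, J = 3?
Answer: -3470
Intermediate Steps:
s(z) = -4
I = 5 (I = (-4 + 5)*(2 + 3) = 1*5 = 5)
Q(v) = -5 (Q(v) = -1*5 = -5)
694*Q(s(-2)) = 694*(-5) = -3470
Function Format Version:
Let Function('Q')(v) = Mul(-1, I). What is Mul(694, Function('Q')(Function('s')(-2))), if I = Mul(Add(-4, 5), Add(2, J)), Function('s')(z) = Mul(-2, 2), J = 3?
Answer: -3470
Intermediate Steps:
Function('s')(z) = -4
I = 5 (I = Mul(Add(-4, 5), Add(2, 3)) = Mul(1, 5) = 5)
Function('Q')(v) = -5 (Function('Q')(v) = Mul(-1, 5) = -5)
Mul(694, Function('Q')(Function('s')(-2))) = Mul(694, -5) = -3470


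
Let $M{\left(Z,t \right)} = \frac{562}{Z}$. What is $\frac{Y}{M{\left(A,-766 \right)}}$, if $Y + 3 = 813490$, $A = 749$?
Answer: $\frac{609301763}{562} \approx 1.0842 \cdot 10^{6}$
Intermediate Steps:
$Y = 813487$ ($Y = -3 + 813490 = 813487$)
$\frac{Y}{M{\left(A,-766 \right)}} = \frac{813487}{562 \cdot \frac{1}{749}} = \frac{813487}{\frac{562}{749}} = 813487 \cdot \frac{749}{562} = \frac{609301763}{562}$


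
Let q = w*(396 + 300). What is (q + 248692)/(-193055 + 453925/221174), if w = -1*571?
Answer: 32893881976/42698292645 ≈ 0.77038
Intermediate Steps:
w = -571
q = -397416 (q = -571*(396 + 300) = -571*696 = -397416)
(q + 248692)/(-193055 + 453925/221174) = (-397416 + 248692)/(-193055 + 453925/221174) = -148724/(-193055 + 453925*(1/221174)) = -148724/(-193055 + 453925/221174) = -148724/(-42698292645/221174) = -148724*(-221174/42698292645) = 32893881976/42698292645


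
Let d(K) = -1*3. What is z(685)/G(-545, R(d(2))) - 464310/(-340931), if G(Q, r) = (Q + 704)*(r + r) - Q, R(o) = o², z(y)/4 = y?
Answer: 2516055110/1161551917 ≈ 2.1661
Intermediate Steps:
z(y) = 4*y
d(K) = -3
G(Q, r) = -Q + 2*r*(704 + Q) (G(Q, r) = (704 + Q)*(2*r) - Q = 2*r*(704 + Q) - Q = -Q + 2*r*(704 + Q))
z(685)/G(-545, R(d(2))) - 464310/(-340931) = (4*685)/(-1*(-545) + 1408*(-3)² + 2*(-545)*(-3)²) - 464310/(-340931) = 2740/(545 + 1408*9 + 2*(-545)*9) - 464310*(-1/340931) = 2740/(545 + 12672 - 9810) + 464310/340931 = 2740/3407 + 464310/340931 = 2516055110/1161551917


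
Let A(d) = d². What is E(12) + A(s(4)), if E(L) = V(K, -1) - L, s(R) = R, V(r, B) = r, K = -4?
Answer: 0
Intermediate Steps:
E(L) = -4 - L
E(12) + A(s(4)) = (-4 - 1*12) + 4² = (-4 - 12) + 16 = -16 + 16 = 0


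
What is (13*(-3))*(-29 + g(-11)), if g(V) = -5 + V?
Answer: 1755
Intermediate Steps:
(13*(-3))*(-29 + g(-11)) = (13*(-3))*(-29 + (-5 - 11)) = -39*(-29 - 16) = -39*(-45) = 1755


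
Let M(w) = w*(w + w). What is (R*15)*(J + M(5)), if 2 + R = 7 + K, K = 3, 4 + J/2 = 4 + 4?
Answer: 6960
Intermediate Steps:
J = 8 (J = -8 + 2*(4 + 4) = -8 + 2*8 = -8 + 16 = 8)
M(w) = 2*w² (M(w) = w*(2*w) = 2*w²)
R = 8 (R = -2 + (7 + 3) = -2 + 10 = 8)
(R*15)*(J + M(5)) = (8*15)*(8 + 2*5²) = 120*(8 + 2*25) = 120*(8 + 50) = 120*58 = 6960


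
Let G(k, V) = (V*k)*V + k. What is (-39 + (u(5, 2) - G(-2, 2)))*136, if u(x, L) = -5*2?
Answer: -5304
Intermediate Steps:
u(x, L) = -10
G(k, V) = k + k*V**2 (G(k, V) = k*V**2 + k = k + k*V**2)
(-39 + (u(5, 2) - G(-2, 2)))*136 = (-39 + (-10 - (-2)*(1 + 2**2)))*136 = (-39 + (-10 - (-2)*(1 + 4)))*136 = (-39 + (-10 - (-2)*5))*136 = (-39 + (-10 - 1*(-10)))*136 = (-39 + (-10 + 10))*136 = (-39 + 0)*136 = -39*136 = -5304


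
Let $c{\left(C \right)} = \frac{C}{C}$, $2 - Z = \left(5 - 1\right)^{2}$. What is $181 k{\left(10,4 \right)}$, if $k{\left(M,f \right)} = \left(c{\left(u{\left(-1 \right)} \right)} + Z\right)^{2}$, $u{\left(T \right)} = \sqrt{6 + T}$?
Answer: $30589$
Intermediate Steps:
$Z = -14$ ($Z = 2 - \left(5 - 1\right)^{2} = 2 - 4^{2} = 2 - 16 = -14$)
$c{\left(C \right)} = 1$
$k{\left(M,f \right)} = 169$ ($k{\left(M,f \right)} = \left(1 - 14\right)^{2} = \left(-13\right)^{2} = 169$)
$181 k{\left(10,4 \right)} = 181 \cdot 169 = 30589$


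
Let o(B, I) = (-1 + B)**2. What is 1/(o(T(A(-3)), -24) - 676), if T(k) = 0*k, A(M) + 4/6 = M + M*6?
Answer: -1/675 ≈ -0.0014815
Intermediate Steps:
A(M) = -2/3 + 7*M (A(M) = -2/3 + (M + M*6) = -2/3 + (M + 6*M) = -2/3 + 7*M)
T(k) = 0
1/(o(T(A(-3)), -24) - 676) = 1/((-1 + 0)**2 - 676) = 1/((-1)**2 - 676) = 1/(1 - 676) = 1/(-675) = -1/675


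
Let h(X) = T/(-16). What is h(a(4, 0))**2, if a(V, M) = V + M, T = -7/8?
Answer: 49/16384 ≈ 0.0029907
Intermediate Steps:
T = -7/8 (T = -7*1/8 = -7/8 ≈ -0.87500)
a(V, M) = M + V
h(X) = 7/128 (h(X) = -7/8/(-16) = -7/8*(-1/16) = 7/128)
h(a(4, 0))**2 = (7/128)**2 = 49/16384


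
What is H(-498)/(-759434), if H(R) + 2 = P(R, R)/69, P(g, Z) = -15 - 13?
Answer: 83/26200473 ≈ 3.1679e-6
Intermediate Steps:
P(g, Z) = -28
H(R) = -166/69 (H(R) = -2 - 28/69 = -166/69)
H(-498)/(-759434) = -166/69/(-759434) = -166/69*(-1/759434) = 83/26200473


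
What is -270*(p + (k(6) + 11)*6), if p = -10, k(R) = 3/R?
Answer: -15930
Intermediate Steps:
-270*(p + (k(6) + 11)*6) = -270*(-10 + (3/6 + 11)*6) = -270*(-10 + (3*(⅙) + 11)*6) = -270*(-10 + (½ + 11)*6) = -270*(-10 + (23/2)*6) = -270*(-10 + 69) = -270*59 = -15930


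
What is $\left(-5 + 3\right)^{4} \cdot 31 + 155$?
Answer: $651$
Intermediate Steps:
$\left(-5 + 3\right)^{4} \cdot 31 + 155 = \left(-2\right)^{4} \cdot 31 + 155 = 16 \cdot 31 + 155 = 496 + 155 = 651$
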